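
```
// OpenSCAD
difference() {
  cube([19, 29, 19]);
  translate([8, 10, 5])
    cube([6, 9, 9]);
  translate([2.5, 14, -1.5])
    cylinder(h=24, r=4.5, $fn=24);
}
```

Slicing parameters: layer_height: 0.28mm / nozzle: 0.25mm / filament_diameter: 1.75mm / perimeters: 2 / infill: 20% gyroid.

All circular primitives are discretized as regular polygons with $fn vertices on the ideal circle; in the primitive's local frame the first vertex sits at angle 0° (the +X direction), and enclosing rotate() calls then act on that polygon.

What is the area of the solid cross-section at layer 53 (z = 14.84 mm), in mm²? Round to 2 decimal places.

At z = 14.84 mm: the 19×29 cube contributes its full rectangle (area 551.00 mm²); the cube at (8, 10) does not reach this height (z outside [5, 14]); the r=4.5 cylinder at (2.5, 14) contributes a regular 24-gon of circumradius 4.5 (area = (24/2)·4.500²·sin(360°/24) = 62.89 mm²); Subtracting the remaining from the first: starting from the 19×29 cube (551.00 mm²), the r=4.5 cylinder at (2.5, 14) partially overlaps it — only the 52.60 mm² overlap (of its 62.89 mm²) is removed, clipping the outline — area = 498.40 mm². Overall, the cross-section is a single solid region. Net area = 498.40 mm².

498.40 mm²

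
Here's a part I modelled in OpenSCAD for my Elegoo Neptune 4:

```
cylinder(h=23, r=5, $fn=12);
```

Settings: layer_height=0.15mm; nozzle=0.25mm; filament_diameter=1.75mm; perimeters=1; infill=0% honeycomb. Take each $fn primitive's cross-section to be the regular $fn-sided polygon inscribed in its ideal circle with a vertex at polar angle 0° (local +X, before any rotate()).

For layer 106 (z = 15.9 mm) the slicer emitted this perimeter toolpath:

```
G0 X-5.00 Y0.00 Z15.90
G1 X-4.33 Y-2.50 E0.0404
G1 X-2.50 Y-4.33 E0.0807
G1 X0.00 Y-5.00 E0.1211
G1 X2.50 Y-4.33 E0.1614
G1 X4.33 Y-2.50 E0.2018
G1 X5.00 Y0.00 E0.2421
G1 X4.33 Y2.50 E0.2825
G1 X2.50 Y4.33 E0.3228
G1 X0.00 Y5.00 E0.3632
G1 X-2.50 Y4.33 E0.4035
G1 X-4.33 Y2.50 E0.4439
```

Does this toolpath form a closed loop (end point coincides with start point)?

no

Start point (G0): (-5.00, 0.00). End point (last G1): the path does not return to the start — open.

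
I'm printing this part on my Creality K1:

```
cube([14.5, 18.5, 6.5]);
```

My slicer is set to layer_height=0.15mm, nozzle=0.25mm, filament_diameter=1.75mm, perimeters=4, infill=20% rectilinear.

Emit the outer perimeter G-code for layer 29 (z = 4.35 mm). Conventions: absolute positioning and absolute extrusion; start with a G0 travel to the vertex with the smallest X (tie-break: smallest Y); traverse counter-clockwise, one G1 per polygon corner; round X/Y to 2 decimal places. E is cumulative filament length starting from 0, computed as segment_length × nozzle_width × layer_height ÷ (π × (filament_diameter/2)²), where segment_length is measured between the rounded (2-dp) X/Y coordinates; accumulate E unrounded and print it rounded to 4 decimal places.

At z = 4.35 mm: the cube (footprint 14.5×18.5) is included at this height. The outline is a single polygon with 4 vertices. Extrusion per mm of travel: 0.25 × 0.15 / (π × 0.875²) = 0.015591. Accumulating E over each segment gives final E = 1.0290.

G0 X0.00 Y0.00 Z4.35
G1 X14.50 Y0.00 E0.2261
G1 X14.50 Y18.50 E0.5145
G1 X0.00 Y18.50 E0.7406
G1 X0.00 Y0.00 E1.0290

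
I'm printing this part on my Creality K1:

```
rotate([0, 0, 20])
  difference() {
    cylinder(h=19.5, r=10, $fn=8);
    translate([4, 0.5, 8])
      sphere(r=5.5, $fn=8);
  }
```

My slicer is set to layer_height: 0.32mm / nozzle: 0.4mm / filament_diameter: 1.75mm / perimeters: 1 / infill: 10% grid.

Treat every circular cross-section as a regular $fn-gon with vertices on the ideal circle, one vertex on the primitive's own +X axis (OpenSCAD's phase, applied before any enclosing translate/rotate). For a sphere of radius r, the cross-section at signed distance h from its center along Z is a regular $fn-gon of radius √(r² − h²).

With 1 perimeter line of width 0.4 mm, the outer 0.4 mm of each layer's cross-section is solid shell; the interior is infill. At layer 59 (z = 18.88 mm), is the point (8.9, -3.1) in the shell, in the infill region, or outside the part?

shell

At z = 18.88 mm: the cylinder: section is a regular 8-gon, circumradius r=10; the sphere at (4, 0.5) is absent (|z−center|=10.880 > r=5.5); Subtracting the remaining from the first: none of the subtracted shapes is present at this height, so the r=10 cylinder is unchanged — 1 connected region; (whole slice rotated 20° about Z — lengths, areas and connectivity unchanged). Overall, the cross-section is a single solid region. Undo the 20° rotation: the query point maps to (7.303, -5.957) in the un-rotated model frame. The nearest boundary edge runs (7.07, -7.07)→(10.00, 0.00); distance from the point to it = 0.21 mm. The point is inside the cross-section, 0.21 mm from the nearest boundary — within the 0.4 mm shell band (1 × 0.4).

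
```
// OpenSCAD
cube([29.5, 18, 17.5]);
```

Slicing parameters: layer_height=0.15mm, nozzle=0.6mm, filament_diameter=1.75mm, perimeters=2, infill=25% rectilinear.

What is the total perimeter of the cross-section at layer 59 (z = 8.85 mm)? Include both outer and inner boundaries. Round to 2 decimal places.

At z = 8.85 mm: the cube (footprint 29.5×18) is included at this height (perimeter 95.00 mm). Overall, the cross-section is a single solid region. Total boundary length (outer) = 95.00 mm.

95.00 mm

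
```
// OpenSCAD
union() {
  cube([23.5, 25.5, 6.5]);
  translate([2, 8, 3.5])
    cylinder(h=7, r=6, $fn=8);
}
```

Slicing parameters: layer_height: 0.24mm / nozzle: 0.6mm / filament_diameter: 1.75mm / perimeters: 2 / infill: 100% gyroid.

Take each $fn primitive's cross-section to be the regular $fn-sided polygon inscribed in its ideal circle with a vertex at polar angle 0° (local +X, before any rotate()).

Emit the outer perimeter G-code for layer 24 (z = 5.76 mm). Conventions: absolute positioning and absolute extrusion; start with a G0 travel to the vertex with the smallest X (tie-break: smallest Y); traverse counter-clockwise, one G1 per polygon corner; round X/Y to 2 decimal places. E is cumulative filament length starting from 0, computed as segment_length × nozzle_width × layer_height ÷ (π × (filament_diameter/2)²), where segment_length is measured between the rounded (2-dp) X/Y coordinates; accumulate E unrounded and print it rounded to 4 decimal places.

G0 X-4.00 Y8.00 Z5.76
G1 X-2.24 Y3.76 E0.2748
G1 X0.00 Y2.83 E0.4200
G1 X0.00 Y0.00 E0.5895
G1 X23.50 Y0.00 E1.9964
G1 X23.50 Y25.50 E3.5230
G1 X0.00 Y25.50 E4.9299
G1 X0.00 Y13.17 E5.6681
G1 X-2.24 Y12.24 E5.8133
G1 X-4.00 Y8.00 E6.0881

At z = 5.76 mm: the cube (footprint 23.5×25.5) is included at this height; the r=6 cylinder at (2, 8) contributes a regular 8-gon of circumradius 6; Combining (union): the regions partially overlap (shared area 73.25 mm²), so overlapping operands fuse into one piece — 1 connected region. The outline is a single polygon with 9 vertices. Extrusion per mm of travel: 0.6 × 0.24 / (π × 0.875²) = 0.059868. Accumulating E over each segment gives final E = 6.0881.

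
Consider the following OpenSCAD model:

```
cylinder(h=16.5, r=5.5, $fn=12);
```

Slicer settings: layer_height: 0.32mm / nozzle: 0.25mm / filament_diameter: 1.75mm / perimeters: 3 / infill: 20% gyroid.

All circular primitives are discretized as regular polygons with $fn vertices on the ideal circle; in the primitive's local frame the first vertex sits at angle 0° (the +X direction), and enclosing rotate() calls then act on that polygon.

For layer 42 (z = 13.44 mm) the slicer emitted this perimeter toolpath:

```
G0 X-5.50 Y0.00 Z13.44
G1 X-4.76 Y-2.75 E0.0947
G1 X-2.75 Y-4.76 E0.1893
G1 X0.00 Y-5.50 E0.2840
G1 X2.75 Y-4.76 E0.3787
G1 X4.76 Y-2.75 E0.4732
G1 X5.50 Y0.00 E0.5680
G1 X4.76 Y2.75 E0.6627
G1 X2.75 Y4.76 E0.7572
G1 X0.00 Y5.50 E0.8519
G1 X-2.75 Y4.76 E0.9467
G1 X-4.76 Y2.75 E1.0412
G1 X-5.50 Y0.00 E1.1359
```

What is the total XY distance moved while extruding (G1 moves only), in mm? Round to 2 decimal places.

Sum the Euclidean lengths of each G1 segment: total = 34.15 mm.

34.15 mm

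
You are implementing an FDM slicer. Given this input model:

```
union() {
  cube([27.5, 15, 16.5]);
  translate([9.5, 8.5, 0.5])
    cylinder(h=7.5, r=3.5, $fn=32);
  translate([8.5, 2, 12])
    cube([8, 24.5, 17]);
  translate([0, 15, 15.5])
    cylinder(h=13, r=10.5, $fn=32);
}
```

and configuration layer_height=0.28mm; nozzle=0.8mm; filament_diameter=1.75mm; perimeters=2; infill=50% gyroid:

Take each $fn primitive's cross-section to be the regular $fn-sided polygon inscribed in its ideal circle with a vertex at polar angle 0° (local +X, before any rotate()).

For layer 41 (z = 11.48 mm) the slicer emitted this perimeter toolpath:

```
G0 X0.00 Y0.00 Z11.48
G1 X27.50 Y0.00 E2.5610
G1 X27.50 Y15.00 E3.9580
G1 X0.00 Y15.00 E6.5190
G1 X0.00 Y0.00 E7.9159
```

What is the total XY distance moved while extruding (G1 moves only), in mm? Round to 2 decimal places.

Sum the Euclidean lengths of each G1 segment: total = 85.00 mm.

85.00 mm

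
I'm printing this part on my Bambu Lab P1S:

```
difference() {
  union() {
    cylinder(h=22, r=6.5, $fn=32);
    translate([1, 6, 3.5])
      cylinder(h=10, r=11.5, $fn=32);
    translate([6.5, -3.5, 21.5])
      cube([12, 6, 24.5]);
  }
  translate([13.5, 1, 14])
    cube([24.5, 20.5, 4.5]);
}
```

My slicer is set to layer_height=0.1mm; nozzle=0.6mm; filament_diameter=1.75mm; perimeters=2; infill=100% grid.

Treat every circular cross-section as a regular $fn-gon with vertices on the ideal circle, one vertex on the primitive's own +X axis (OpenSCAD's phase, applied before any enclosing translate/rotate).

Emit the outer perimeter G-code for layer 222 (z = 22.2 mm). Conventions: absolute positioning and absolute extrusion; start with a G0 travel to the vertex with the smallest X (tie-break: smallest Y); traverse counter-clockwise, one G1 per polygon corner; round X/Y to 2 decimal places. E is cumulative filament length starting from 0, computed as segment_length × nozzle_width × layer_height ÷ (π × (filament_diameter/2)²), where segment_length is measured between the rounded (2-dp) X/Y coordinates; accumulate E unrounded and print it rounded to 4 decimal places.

At z = 22.2 mm: the cylinder is not intersected at this z (z outside [0, 22]); the cylinder at (1, 6) is not intersected at this z (z outside [3.5, 13.5]); the 12×6 cube at (6.5, -3.5) contributes its full rectangle; Merging all regions: only the 12×6 cube at (6.5, -3.5) is present, so the union is just that shape — 1 connected region; the cube at (13.5, 1) does not reach this height (z outside [14, 18.5]); Taking the first minus the rest: none of the subtracted shapes is present at this height, so the result so far is unchanged — 1 connected region. The outline is a single polygon with 4 vertices. Extrusion per mm of travel: 0.6 × 0.1 / (π × 0.875²) = 0.024945. Accumulating E over each segment gives final E = 0.8980.

G0 X6.50 Y-3.50 Z22.20
G1 X18.50 Y-3.50 E0.2993
G1 X18.50 Y2.50 E0.4490
G1 X6.50 Y2.50 E0.7484
G1 X6.50 Y-3.50 E0.8980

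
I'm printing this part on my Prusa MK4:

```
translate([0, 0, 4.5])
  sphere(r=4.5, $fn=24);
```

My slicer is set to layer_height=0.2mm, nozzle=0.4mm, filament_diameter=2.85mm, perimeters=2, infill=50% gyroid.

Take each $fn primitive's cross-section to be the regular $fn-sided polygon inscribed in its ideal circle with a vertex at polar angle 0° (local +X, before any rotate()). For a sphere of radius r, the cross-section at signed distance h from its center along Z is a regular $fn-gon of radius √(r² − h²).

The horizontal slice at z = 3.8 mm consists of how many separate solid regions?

At z = 3.8 mm: the r=4.5 sphere slices to a regular 24-gon of circumradius 4.445 (√(r²−h²) with h=0.7 from center). The result has 1 disconnected region.

1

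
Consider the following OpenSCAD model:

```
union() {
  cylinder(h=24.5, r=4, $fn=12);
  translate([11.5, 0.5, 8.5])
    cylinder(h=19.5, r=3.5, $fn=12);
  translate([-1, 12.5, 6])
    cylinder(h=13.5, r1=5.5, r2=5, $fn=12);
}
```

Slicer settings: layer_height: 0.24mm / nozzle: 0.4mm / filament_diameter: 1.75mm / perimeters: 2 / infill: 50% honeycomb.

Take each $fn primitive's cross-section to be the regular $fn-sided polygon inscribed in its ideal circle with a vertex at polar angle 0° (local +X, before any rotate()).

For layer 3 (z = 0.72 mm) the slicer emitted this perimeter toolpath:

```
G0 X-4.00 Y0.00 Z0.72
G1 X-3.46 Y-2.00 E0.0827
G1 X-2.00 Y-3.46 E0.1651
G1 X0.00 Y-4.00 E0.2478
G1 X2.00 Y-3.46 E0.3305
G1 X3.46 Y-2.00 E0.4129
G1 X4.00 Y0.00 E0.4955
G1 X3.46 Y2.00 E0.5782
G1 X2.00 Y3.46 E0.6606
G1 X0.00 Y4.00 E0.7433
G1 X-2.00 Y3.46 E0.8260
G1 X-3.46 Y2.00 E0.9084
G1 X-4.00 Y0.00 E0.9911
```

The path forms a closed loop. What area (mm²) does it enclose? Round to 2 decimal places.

Apply the shoelace formula to the sequence of (X, Y) vertices; enclosed area = 47.94 mm².

47.94 mm²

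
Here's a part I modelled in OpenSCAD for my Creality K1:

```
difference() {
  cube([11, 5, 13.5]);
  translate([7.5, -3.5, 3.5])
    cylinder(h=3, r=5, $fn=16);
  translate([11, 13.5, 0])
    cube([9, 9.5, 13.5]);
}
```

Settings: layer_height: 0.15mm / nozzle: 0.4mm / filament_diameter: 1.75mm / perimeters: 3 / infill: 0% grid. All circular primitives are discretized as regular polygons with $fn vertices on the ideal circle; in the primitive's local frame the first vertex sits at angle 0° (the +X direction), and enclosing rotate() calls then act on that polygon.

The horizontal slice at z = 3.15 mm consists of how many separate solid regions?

At z = 3.15 mm: the cube is present — its section is the full 11×5 rectangle; the cylinder at (7.5, -3.5) does not reach this height (z outside [3.5, 6.5]); the cube at (11, 13.5) is present — its section is the full 9×9.5 rectangle; Taking the first minus the rest: starting from the 11×5 cube, the 9×9.5 cube at (11, 13.5) misses the remaining region (no effect) — 1 connected region. The result has 1 disconnected region.

1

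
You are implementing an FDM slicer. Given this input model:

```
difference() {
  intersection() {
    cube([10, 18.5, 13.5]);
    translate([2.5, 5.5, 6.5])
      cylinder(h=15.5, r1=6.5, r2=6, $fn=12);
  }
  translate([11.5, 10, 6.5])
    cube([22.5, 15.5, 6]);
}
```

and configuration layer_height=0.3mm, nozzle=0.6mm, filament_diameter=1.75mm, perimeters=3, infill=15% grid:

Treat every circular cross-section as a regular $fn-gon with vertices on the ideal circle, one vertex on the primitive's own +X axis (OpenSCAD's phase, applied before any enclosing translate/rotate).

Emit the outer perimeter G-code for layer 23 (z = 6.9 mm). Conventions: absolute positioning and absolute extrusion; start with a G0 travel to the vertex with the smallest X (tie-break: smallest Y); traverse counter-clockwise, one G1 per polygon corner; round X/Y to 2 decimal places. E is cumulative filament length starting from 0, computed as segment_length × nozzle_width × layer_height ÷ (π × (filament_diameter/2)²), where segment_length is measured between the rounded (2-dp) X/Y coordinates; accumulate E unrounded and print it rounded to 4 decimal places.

G0 X0.00 Y0.00 Z6.90
G1 X5.86 Y0.00 E0.4385
G1 X8.12 Y2.26 E0.6777
G1 X8.99 Y5.50 E0.9288
G1 X8.12 Y8.74 E1.1798
G1 X5.74 Y11.12 E1.4317
G1 X2.50 Y11.99 E1.6828
G1 X0.00 Y11.32 E1.8765
G1 X0.00 Y0.00 E2.7236

At z = 6.9 mm: the cube (footprint 10×18.5) is included at this height; the cone at (2.5, 5.5) contributes a regular 12-gon of circumradius 6.487 (interpolated between r1=6.5 and r2=6 at t=0.026); Keeping only the common overlap: the cone at (2.5, 5.5) partially overlaps the 10×18.5 cube; clipping to the common part keeps 90.45 mm² — 1 connected region; the 22.5×15.5 cube at (11.5, 10) contributes its full rectangle; After the difference (first − rest): starting from the result so far, the 22.5×15.5 cube at (11.5, 10) misses the remaining region (no effect) — 1 connected region. The outline is a single polygon with 8 vertices. Extrusion per mm of travel: 0.6 × 0.3 / (π × 0.875²) = 0.074835. Accumulating E over each segment gives final E = 2.7236.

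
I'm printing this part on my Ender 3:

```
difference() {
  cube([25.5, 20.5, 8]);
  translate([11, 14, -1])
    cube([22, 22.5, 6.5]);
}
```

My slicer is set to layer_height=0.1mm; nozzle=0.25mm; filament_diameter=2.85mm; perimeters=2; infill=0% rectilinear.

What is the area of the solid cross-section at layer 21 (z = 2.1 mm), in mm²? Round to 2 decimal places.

At z = 2.1 mm: the 25.5×20.5 cube contributes its full rectangle (area 522.75 mm²); the cube at (11, 14) (footprint 22×22.5) is included at this height (area 495.00 mm²); Subtracting the remaining from the first: starting from the 25.5×20.5 cube (522.75 mm²), the 22×22.5 cube at (11, 14) partially overlaps it — only the 94.25 mm² overlap (of its 495.00 mm²) is removed, clipping the outline — area = 428.50 mm². Overall, the cross-section is a single solid region. Net area = 428.50 mm².

428.50 mm²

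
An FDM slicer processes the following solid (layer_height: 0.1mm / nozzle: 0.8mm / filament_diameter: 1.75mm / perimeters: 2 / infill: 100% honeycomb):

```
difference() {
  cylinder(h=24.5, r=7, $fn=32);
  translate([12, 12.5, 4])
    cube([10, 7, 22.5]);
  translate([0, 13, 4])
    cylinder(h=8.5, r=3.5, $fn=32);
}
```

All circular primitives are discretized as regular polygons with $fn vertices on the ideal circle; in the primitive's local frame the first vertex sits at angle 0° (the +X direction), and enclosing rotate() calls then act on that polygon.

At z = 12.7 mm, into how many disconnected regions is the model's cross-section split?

1

At z = 12.7 mm: the cylinder: section is a regular 32-gon, circumradius r=7; the cube at (12, 12.5) is present — its section is the full 10×7 rectangle; the cylinder at (0, 13) does not reach this height (z outside [4, 12.5]); Taking the first minus the rest: starting from the r=7 cylinder, the 10×7 cube at (12, 12.5) misses the remaining region (no effect) — 1 connected region. The result has 1 disconnected region.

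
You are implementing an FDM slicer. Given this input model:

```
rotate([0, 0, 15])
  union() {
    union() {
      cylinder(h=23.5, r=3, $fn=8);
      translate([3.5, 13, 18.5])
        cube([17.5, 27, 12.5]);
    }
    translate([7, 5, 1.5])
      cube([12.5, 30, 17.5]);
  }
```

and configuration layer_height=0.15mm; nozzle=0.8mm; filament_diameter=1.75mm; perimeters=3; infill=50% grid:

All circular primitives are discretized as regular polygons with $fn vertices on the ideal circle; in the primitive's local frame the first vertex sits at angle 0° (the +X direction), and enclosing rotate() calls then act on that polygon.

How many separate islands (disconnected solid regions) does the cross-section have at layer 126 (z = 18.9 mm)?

2

At z = 18.9 mm: the r=3 cylinder gives a regular 8-gon of circumradius 3 (constant along its height); the 17.5×27 cube at (3.5, 13) contributes its full rectangle; Merging all regions: the 2 present regions are separate (no shared area or edge), so areas and boundary lengths simply add and each stays a separate island — 2 connected regions; the cube at (7, 5) is present — its section is the full 12.5×30 rectangle; Merging all regions: the regions partially overlap (shared area 275.00 mm²), so overlapping operands fuse into one piece — 2 connected regions; (whole slice rotated 15° about Z — lengths, areas and connectivity unchanged). Overall, the cross-section has 2 separate islands. Island count = 2.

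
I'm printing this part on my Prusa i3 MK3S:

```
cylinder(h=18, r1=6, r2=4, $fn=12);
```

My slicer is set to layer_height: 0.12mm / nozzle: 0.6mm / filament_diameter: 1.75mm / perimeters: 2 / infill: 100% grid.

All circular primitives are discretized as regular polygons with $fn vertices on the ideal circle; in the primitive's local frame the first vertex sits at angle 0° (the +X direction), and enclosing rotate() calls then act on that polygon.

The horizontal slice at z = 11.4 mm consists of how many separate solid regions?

1

At z = 11.4 mm: the cone: at t=0.633 of its height the radius interpolates to r₁+(r₂−r₁)t = 4.733, giving a regular 12-gon of that circumradius. The result has 1 disconnected region.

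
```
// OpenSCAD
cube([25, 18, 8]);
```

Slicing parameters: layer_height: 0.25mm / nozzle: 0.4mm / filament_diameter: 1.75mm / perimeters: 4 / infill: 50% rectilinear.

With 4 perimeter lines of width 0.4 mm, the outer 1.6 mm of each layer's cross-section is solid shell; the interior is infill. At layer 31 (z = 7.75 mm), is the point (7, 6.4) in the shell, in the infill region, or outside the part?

infill

At z = 7.75 mm: the 25×18 cube contributes its full rectangle. Overall, the cross-section is a single solid region. The nearest boundary edge runs (0.00, 0.00)→(25.00, 0.00); distance from the point to it = 6.40 mm. The point is inside the cross-section and 6.40 mm from the nearest boundary — more than the 1.6 mm shell width (4 × 0.4), so it's in the infill interior.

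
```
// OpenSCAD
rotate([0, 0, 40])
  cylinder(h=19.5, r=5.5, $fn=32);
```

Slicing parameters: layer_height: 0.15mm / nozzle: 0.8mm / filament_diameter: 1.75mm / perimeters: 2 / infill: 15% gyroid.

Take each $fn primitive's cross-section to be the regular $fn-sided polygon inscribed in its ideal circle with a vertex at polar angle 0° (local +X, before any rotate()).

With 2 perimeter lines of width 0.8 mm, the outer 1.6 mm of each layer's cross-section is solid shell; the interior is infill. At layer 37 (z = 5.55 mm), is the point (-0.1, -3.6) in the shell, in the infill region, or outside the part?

At z = 5.55 mm: the r=5.5 cylinder contributes a regular 32-gon of circumradius 5.5; (whole slice rotated 40° about Z — lengths, areas and connectivity unchanged). Overall, the cross-section is a single solid region. Undo the 40° rotation: the query point maps to (-2.391, -2.693) in the un-rotated model frame. The nearest boundary edge runs (-3.89, -3.89)→(-3.06, -4.57); distance from the point to it = 1.87 mm. The point is inside the cross-section and 1.87 mm from the nearest boundary — more than the 1.6 mm shell width (2 × 0.8), so it's in the infill interior.

infill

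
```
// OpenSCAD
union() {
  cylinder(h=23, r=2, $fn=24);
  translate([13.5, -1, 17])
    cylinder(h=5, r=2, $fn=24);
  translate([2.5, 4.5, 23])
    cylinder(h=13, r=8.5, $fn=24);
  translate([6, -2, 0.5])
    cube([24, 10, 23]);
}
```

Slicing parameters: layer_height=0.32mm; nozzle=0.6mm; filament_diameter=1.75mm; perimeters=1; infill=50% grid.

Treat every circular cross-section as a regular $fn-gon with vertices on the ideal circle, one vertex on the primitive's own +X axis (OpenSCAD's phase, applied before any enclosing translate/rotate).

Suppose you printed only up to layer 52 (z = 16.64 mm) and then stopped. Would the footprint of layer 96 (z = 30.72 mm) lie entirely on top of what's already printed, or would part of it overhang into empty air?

Compare the two slices. At z = 16.64: the r=2 cylinder contributes a regular 24-gon of circumradius 2 (area = (24/2)·2.000²·sin(360°/24) = 12.42 mm²); the cylinder at (13.5, -1) is not intersected at this z (z outside [17, 22]); the cylinder at (2.5, 4.5) is not intersected at this z (z outside [23, 36]); the 24×10 cube at (6, -2) contributes its full rectangle (area 240.00 mm²); Merging all regions: the 2 present regions are separate (no shared area or edge), so areas and boundary lengths simply add and each stays a separate island — area = 252.42 mm². At z = 30.72: the cylinder is absent (z outside [0, 23]); the cylinder at (13.5, -1) does not reach this height (z outside [17, 22]); the cylinder at (2.5, 4.5): section is a regular 24-gon, circumradius r=8.5 (area = (24/2)·8.500²·sin(360°/24) = 224.40 mm²); the cube at (6, -2) is not intersected at this z (z outside [0.5, 23.5]); Combining (union): only the r=8.5 cylinder at (2.5, 4.5) is present, so the union is just that shape — area = 224.40 mm². Checking containment: at z = 30.72 the cross-section extends beyond the z = 16.64 cross-section by about 169.37 mm².

part overhangs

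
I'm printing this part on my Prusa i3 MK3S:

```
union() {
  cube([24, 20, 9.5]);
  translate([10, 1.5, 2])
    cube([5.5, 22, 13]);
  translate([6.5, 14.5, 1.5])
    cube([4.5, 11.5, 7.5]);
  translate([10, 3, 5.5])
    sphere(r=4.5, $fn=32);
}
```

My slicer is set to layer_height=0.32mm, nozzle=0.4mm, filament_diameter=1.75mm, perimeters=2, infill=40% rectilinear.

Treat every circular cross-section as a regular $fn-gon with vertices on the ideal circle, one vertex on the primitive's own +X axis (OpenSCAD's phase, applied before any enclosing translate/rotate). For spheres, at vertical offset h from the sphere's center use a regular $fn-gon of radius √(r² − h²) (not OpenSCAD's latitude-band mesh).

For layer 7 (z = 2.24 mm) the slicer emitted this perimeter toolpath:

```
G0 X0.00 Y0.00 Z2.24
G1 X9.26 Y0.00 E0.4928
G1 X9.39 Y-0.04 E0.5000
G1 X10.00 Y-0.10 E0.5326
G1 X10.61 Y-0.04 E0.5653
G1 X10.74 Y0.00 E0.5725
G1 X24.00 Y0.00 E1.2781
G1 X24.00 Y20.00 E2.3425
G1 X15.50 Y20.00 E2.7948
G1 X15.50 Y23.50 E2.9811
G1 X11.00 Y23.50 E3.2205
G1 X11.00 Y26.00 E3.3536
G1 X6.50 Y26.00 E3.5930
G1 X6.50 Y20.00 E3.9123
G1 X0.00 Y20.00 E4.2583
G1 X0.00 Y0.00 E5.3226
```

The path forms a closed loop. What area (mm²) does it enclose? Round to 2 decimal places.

Apply the shoelace formula to the sequence of (X, Y) vertices; enclosed area = 522.84 mm².

522.84 mm²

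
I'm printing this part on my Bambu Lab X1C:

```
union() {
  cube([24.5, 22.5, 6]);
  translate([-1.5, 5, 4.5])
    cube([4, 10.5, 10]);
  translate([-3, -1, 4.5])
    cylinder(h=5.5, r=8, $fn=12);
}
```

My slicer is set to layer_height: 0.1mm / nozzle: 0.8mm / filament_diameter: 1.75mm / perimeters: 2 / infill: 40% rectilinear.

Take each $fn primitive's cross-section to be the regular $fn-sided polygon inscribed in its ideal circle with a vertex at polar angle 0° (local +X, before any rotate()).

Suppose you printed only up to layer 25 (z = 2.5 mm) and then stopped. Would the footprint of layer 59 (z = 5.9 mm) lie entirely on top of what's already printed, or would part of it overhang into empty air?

Compare the two slices. At z = 2.5: the 24.5×22.5 cube contributes its full rectangle (area 551.25 mm²); the cube at (-1.5, 5) is not intersected at this z (z outside [4.5, 14.5]); the cylinder at (-3, -1) does not reach this height (z outside [4.5, 10]); Taking the union: only the 24.5×22.5 cube is present, so the union is just that shape — area = 551.25 mm². At z = 5.9: the 24.5×22.5 cube contributes its full rectangle (area 551.25 mm²); the cube at (-1.5, 5) (footprint 4×10.5) is included at this height (area 42.00 mm²); the r=8 cylinder at (-3, -1) contributes a regular 12-gon of circumradius 8 (area = (12/2)·8.000²·sin(360°/12) = 192.00 mm²); Taking the union: the regions partially overlap — summed areas 785.25 mm² minus the doubly-counted overlap 48.69 mm² gives 736.56 mm² — area = 736.56 mm². Checking containment: at z = 5.9 the cross-section extends beyond the z = 2.5 cross-section by about 185.31 mm².

part overhangs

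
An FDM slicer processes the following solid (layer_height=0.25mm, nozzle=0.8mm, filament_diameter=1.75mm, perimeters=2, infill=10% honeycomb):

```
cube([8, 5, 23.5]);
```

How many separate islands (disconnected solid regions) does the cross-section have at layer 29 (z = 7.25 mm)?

At z = 7.25 mm: the 8×5 cube contributes its full rectangle. Overall, the cross-section is a single solid region. Island count = 1.

1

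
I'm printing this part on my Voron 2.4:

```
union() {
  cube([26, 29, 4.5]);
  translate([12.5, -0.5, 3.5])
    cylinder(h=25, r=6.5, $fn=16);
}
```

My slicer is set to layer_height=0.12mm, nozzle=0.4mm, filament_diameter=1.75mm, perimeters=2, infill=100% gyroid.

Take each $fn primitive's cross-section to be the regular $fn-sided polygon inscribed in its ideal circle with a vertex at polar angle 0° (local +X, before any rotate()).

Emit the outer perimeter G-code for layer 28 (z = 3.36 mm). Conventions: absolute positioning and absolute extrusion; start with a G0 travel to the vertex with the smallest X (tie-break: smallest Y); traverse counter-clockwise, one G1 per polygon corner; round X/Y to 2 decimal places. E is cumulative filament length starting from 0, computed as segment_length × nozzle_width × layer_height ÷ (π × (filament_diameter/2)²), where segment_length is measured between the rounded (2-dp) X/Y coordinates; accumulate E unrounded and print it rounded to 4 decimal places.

G0 X0.00 Y0.00 Z3.36
G1 X26.00 Y0.00 E0.5189
G1 X26.00 Y29.00 E1.0976
G1 X0.00 Y29.00 E1.6164
G1 X0.00 Y0.00 E2.1952

At z = 3.36 mm: the cube (footprint 26×29) is included at this height; the cylinder at (12.5, -0.5) is not intersected at this z (z outside [3.5, 28.5]); Taking the union: only the 26×29 cube is present, so the union is just that shape — 1 connected region. The outline is a single polygon with 4 vertices. Extrusion per mm of travel: 0.4 × 0.12 / (π × 0.875²) = 0.019956. Accumulating E over each segment gives final E = 2.1952.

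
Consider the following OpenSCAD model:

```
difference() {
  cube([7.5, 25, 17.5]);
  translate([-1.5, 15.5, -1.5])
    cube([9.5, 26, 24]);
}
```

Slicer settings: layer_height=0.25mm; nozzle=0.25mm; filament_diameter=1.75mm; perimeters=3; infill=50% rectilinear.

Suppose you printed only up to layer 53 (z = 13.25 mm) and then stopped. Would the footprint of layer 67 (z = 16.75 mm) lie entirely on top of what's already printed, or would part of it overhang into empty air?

Compare the two slices. At z = 13.25: the cube is present — its section is the full 7.5×25 rectangle (area 187.50 mm²); the 9.5×26 cube at (-1.5, 15.5) contributes its full rectangle (area 247.00 mm²); Subtracting the remaining from the first: starting from the 7.5×25 cube (187.50 mm²), the 9.5×26 cube at (-1.5, 15.5) partially overlaps it — only the 71.25 mm² overlap (of its 247.00 mm²) is removed, clipping the outline — area = 116.25 mm². At z = 16.75: the cube (footprint 7.5×25) is included at this height (area 187.50 mm²); the cube at (-1.5, 15.5) is present — its section is the full 9.5×26 rectangle (area 247.00 mm²); Subtracting the remaining from the first: starting from the 7.5×25 cube (187.50 mm²), the 9.5×26 cube at (-1.5, 15.5) partially overlaps it — only the 71.25 mm² overlap (of its 247.00 mm²) is removed, clipping the outline — area = 116.25 mm². Checking containment: the cross-section at z = 16.75 is a subset of the cross-section at z = 13.25.

entirely on top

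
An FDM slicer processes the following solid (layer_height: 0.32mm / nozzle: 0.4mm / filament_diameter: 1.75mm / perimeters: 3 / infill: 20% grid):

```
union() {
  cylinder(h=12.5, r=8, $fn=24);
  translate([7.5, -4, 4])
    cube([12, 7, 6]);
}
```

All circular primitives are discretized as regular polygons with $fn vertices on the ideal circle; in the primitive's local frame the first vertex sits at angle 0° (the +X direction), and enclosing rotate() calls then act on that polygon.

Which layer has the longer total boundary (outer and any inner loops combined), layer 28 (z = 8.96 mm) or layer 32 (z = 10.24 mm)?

layer 28 (z = 8.96 mm)

Layer 28 (z = 8.96): the r=8 cylinder gives a regular 24-gon of circumradius 8 (constant along its height) (perimeter = 2·24·8.000·sin(180°/24) = 50.12 mm); the 12×7 cube at (7.5, -4) contributes its full rectangle (perimeter 38.00 mm); Taking the union: the regions partially overlap (shared area 1.63 mm²), so the edge portions inside another operand are dropped and the merged outline is re-measured after clipping — boundary = 77.52 mm. So its perimeter = 77.52 mm. Layer 32 (z = 10.24): the r=8 cylinder gives a regular 24-gon of circumradius 8 (constant along its height) (perimeter = 2·24·8.000·sin(180°/24) = 50.12 mm); the cube at (7.5, -4) is not intersected at this z (z outside [4, 10]); Taking the union: only the r=8 cylinder is present, so the union is just that shape — boundary = 50.12 mm. So its perimeter = 50.12 mm. Layer 28 is larger (77.52 vs 50.12 mm).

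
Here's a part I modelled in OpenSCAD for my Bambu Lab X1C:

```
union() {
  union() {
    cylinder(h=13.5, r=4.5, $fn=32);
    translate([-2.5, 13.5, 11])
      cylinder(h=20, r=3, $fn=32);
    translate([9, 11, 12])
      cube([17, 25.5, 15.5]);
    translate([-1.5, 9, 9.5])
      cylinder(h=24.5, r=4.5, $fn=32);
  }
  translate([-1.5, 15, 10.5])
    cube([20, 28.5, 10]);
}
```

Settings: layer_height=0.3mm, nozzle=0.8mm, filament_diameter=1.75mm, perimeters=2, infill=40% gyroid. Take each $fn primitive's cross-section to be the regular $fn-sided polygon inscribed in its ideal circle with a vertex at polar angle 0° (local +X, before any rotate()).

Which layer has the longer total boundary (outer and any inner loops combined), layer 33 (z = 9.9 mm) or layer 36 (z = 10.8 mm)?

Layer 33 (z = 9.9): the r=4.5 cylinder gives a regular 32-gon of circumradius 4.5 (constant along its height) (perimeter = 2·32·4.500·sin(180°/32) = 28.23 mm); the cylinder at (-2.5, 13.5) is not intersected at this z (z outside [11, 31]); the cube at (9, 11) does not reach this height (z outside [12, 27.5]); the r=4.5 cylinder at (-1.5, 9) contributes a regular 32-gon of circumradius 4.5 (perimeter = 2·32·4.500·sin(180°/32) = 28.23 mm); Combining (union): the 2 present regions are separate (no shared area or edge), so areas and boundary lengths simply add and each stays a separate island — boundary = 56.46 mm; the cube at (-1.5, 15) is absent (z outside [10.5, 20.5]); Combining (union): only the result so far is present, so the union is just that shape — boundary = 56.46 mm. So its perimeter = 56.46 mm. Layer 36 (z = 10.8): the cylinder: section is a regular 32-gon, circumradius r=4.5 (perimeter = 2·32·4.500·sin(180°/32) = 28.23 mm); the cylinder at (-2.5, 13.5) is not intersected at this z (z outside [11, 31]); the cube at (9, 11) is not intersected at this z (z outside [12, 27.5]); the cylinder at (-1.5, 9): section is a regular 32-gon, circumradius r=4.5 (perimeter = 2·32·4.500·sin(180°/32) = 28.23 mm); Merging all regions: the 2 present regions are separate (no shared area or edge), so areas and boundary lengths simply add and each stays a separate island — boundary = 56.46 mm; the cube at (-1.5, 15) is present — its section is the full 20×28.5 rectangle (perimeter 97.00 mm); Merging all regions: the 2 present regions are separate (no shared area or edge), so areas and boundary lengths simply add and each stays a separate island — boundary = 153.46 mm. So its perimeter = 153.46 mm. Layer 36 is larger (153.46 vs 56.46 mm).

layer 36 (z = 10.8 mm)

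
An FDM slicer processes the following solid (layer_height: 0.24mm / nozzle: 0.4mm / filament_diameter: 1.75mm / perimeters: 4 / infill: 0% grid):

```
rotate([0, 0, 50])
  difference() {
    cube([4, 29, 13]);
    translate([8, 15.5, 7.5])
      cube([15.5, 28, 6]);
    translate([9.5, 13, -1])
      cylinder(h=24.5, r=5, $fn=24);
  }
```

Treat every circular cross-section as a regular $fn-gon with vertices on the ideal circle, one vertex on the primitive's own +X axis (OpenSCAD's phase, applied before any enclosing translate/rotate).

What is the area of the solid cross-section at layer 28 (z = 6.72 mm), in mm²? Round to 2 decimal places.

At z = 6.72 mm: the 4×29 cube contributes its full rectangle (area 116.00 mm²); the cube at (8, 15.5) is absent (z outside [7.5, 13.5]); the r=5 cylinder at (9.5, 13) contributes a regular 24-gon of circumradius 5 (area = (24/2)·5.000²·sin(360°/24) = 77.65 mm²); After the difference (first − rest): starting from the 4×29 cube (116.00 mm²), the r=5 cylinder at (9.5, 13) misses the remaining region (no effect) — area = 116.00 mm²; (rotated 50° about Z; rotation is an isometry so areas/perimeters/island counts are preserved). Overall, the cross-section is a single solid region. Net area = 116.00 mm².

116.00 mm²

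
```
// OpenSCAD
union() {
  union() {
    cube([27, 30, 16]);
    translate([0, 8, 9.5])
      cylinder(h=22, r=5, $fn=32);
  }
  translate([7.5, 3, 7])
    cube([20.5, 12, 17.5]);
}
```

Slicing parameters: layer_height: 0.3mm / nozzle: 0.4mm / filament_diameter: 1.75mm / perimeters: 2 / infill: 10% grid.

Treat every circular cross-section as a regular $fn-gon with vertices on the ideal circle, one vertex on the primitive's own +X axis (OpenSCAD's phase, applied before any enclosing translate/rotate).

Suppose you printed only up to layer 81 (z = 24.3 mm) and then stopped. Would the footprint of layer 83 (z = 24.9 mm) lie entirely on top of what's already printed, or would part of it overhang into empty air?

entirely on top

Compare the two slices. At z = 24.3: the cube does not reach this height (z outside [0, 16]); the r=5 cylinder at (0, 8) gives a regular 32-gon of circumradius 5 (constant along its height) (area = (32/2)·5.000²·sin(360°/32) = 78.04 mm²); Combining (union): only the r=5 cylinder at (0, 8) is present, so the union is just that shape — area = 78.04 mm²; the cube at (7.5, 3) (footprint 20.5×12) is included at this height (area 246.00 mm²); Combining (union): the 2 present regions are separate (no shared area or edge), so areas and boundary lengths simply add and each stays a separate island — area = 324.04 mm². At z = 24.9: the cube does not reach this height (z outside [0, 16]); the r=5 cylinder at (0, 8) gives a regular 32-gon of circumradius 5 (constant along its height) (area = (32/2)·5.000²·sin(360°/32) = 78.04 mm²); Taking the union: only the r=5 cylinder at (0, 8) is present, so the union is just that shape — area = 78.04 mm²; the cube at (7.5, 3) is absent (z outside [7, 24.5]); Merging all regions: only that combined region is present, so the union is just that shape — area = 78.04 mm². Checking containment: the cross-section at z = 24.9 is a subset of the cross-section at z = 24.3.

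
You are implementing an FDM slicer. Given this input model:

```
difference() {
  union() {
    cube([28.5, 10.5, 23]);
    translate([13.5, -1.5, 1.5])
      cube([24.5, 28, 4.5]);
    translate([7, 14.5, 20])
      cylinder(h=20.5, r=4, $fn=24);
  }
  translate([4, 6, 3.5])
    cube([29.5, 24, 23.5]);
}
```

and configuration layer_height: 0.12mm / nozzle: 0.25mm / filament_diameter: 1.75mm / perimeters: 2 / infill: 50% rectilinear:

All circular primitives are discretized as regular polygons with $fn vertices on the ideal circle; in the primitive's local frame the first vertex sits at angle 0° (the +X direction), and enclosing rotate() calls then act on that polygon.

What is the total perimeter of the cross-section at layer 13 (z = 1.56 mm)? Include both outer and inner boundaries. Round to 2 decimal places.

132.00 mm

At z = 1.56 mm: the 28.5×10.5 cube contributes its full rectangle (perimeter 78.00 mm); the cube at (13.5, -1.5) is present — its section is the full 24.5×28 rectangle (perimeter 105.00 mm); the cylinder at (7, 14.5) is absent (z outside [20, 40.5]); Merging all regions: the regions partially overlap (shared area 157.50 mm²), so the edge portions inside another operand are dropped and the merged outline is re-measured after clipping — boundary = 132.00 mm; the cube at (4, 6) does not reach this height (z outside [3.5, 27]); Taking the first minus the rest: none of the subtracted shapes is present at this height, so the result so far is unchanged — boundary = 132.00 mm. Overall, the cross-section is a single solid region. Total boundary length (outer) = 132.00 mm.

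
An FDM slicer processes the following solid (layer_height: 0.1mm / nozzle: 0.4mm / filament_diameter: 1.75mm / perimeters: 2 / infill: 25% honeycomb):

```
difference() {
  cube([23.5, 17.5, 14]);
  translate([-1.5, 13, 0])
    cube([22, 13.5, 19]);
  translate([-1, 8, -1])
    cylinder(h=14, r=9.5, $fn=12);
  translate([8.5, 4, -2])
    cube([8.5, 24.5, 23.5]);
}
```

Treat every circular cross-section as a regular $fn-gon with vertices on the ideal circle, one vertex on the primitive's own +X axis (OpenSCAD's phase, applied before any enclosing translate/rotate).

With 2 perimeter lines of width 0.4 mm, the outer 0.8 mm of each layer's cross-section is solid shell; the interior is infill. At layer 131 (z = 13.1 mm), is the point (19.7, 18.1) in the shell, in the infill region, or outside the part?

outside

At z = 13.1 mm: the 23.5×17.5 cube contributes its full rectangle; the cube at (-1.5, 13) is present — its section is the full 22×13.5 rectangle; the cylinder at (-1, 8) is not intersected at this z (z outside [-1, 13]); the cube at (8.5, 4) (footprint 8.5×24.5) is included at this height; Taking the first minus the rest: starting from the 23.5×17.5 cube, the 22×13.5 cube at (-1.5, 13) partially overlaps it — only the 92.25 mm² overlap (of its 297.00 mm²) is removed, clipping the outline; the 8.5×24.5 cube at (8.5, 4) partially overlaps it — only the 76.50 mm² overlap (of its 208.25 mm²) is removed, clipping the outline — 1 connected region. Overall, the cross-section is a single solid region. The nearest boundary edge runs (20.50, 13.00)→(20.50, 17.50); distance from the point to it = 1.00 mm. The point is not inside any of the regions above, so it lies outside the cross-section (1.00 mm from the nearest boundary).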